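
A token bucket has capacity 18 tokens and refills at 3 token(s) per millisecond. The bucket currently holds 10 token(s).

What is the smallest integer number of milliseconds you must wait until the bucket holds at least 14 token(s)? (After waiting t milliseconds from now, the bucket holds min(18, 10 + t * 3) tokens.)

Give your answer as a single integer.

Answer: 2

Derivation:
Need 10 + t * 3 >= 14, so t >= 4/3.
Smallest integer t = ceil(4/3) = 2.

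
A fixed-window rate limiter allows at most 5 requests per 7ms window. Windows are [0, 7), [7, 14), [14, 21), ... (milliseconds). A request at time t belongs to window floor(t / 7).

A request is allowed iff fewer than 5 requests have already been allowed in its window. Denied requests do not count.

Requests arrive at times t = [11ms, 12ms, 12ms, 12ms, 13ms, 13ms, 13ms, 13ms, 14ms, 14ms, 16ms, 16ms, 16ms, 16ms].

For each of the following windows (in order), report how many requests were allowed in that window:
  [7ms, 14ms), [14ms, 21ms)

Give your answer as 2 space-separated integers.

Answer: 5 5

Derivation:
Processing requests:
  req#1 t=11ms (window 1): ALLOW
  req#2 t=12ms (window 1): ALLOW
  req#3 t=12ms (window 1): ALLOW
  req#4 t=12ms (window 1): ALLOW
  req#5 t=13ms (window 1): ALLOW
  req#6 t=13ms (window 1): DENY
  req#7 t=13ms (window 1): DENY
  req#8 t=13ms (window 1): DENY
  req#9 t=14ms (window 2): ALLOW
  req#10 t=14ms (window 2): ALLOW
  req#11 t=16ms (window 2): ALLOW
  req#12 t=16ms (window 2): ALLOW
  req#13 t=16ms (window 2): ALLOW
  req#14 t=16ms (window 2): DENY

Allowed counts by window: 5 5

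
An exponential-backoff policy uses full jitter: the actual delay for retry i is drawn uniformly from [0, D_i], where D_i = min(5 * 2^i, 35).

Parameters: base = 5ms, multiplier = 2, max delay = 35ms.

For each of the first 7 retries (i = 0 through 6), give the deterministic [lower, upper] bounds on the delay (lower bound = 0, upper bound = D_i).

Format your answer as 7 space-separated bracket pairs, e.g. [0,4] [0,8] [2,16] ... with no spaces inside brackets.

Computing bounds per retry:
  i=0: D_i=min(5*2^0,35)=5, bounds=[0,5]
  i=1: D_i=min(5*2^1,35)=10, bounds=[0,10]
  i=2: D_i=min(5*2^2,35)=20, bounds=[0,20]
  i=3: D_i=min(5*2^3,35)=35, bounds=[0,35]
  i=4: D_i=min(5*2^4,35)=35, bounds=[0,35]
  i=5: D_i=min(5*2^5,35)=35, bounds=[0,35]
  i=6: D_i=min(5*2^6,35)=35, bounds=[0,35]

Answer: [0,5] [0,10] [0,20] [0,35] [0,35] [0,35] [0,35]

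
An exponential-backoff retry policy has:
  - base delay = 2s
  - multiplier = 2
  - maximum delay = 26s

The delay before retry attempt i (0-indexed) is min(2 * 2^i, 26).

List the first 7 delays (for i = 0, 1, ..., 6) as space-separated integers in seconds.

Answer: 2 4 8 16 26 26 26

Derivation:
Computing each delay:
  i=0: min(2*2^0, 26) = 2
  i=1: min(2*2^1, 26) = 4
  i=2: min(2*2^2, 26) = 8
  i=3: min(2*2^3, 26) = 16
  i=4: min(2*2^4, 26) = 26
  i=5: min(2*2^5, 26) = 26
  i=6: min(2*2^6, 26) = 26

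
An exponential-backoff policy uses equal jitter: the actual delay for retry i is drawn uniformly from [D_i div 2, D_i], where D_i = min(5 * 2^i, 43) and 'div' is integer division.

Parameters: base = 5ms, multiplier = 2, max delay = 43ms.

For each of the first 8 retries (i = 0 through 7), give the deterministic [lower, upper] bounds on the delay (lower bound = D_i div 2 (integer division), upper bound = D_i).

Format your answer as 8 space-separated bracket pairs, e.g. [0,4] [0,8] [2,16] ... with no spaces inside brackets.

Answer: [2,5] [5,10] [10,20] [20,40] [21,43] [21,43] [21,43] [21,43]

Derivation:
Computing bounds per retry:
  i=0: D_i=min(5*2^0,43)=5, bounds=[2,5]
  i=1: D_i=min(5*2^1,43)=10, bounds=[5,10]
  i=2: D_i=min(5*2^2,43)=20, bounds=[10,20]
  i=3: D_i=min(5*2^3,43)=40, bounds=[20,40]
  i=4: D_i=min(5*2^4,43)=43, bounds=[21,43]
  i=5: D_i=min(5*2^5,43)=43, bounds=[21,43]
  i=6: D_i=min(5*2^6,43)=43, bounds=[21,43]
  i=7: D_i=min(5*2^7,43)=43, bounds=[21,43]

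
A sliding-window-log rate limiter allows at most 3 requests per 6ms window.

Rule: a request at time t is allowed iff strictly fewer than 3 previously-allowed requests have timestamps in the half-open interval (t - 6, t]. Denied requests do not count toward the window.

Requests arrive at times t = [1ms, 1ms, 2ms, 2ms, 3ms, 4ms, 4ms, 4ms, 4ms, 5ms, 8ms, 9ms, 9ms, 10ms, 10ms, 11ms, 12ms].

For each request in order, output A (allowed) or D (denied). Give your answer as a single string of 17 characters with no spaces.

Tracking allowed requests in the window:
  req#1 t=1ms: ALLOW
  req#2 t=1ms: ALLOW
  req#3 t=2ms: ALLOW
  req#4 t=2ms: DENY
  req#5 t=3ms: DENY
  req#6 t=4ms: DENY
  req#7 t=4ms: DENY
  req#8 t=4ms: DENY
  req#9 t=4ms: DENY
  req#10 t=5ms: DENY
  req#11 t=8ms: ALLOW
  req#12 t=9ms: ALLOW
  req#13 t=9ms: ALLOW
  req#14 t=10ms: DENY
  req#15 t=10ms: DENY
  req#16 t=11ms: DENY
  req#17 t=12ms: DENY

Answer: AAADDDDDDDAAADDDD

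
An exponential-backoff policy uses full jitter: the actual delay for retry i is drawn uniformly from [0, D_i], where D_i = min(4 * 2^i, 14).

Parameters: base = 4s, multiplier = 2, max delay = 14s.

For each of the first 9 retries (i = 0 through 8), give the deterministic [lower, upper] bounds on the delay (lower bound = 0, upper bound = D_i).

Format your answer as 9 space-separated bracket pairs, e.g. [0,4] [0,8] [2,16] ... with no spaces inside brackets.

Answer: [0,4] [0,8] [0,14] [0,14] [0,14] [0,14] [0,14] [0,14] [0,14]

Derivation:
Computing bounds per retry:
  i=0: D_i=min(4*2^0,14)=4, bounds=[0,4]
  i=1: D_i=min(4*2^1,14)=8, bounds=[0,8]
  i=2: D_i=min(4*2^2,14)=14, bounds=[0,14]
  i=3: D_i=min(4*2^3,14)=14, bounds=[0,14]
  i=4: D_i=min(4*2^4,14)=14, bounds=[0,14]
  i=5: D_i=min(4*2^5,14)=14, bounds=[0,14]
  i=6: D_i=min(4*2^6,14)=14, bounds=[0,14]
  i=7: D_i=min(4*2^7,14)=14, bounds=[0,14]
  i=8: D_i=min(4*2^8,14)=14, bounds=[0,14]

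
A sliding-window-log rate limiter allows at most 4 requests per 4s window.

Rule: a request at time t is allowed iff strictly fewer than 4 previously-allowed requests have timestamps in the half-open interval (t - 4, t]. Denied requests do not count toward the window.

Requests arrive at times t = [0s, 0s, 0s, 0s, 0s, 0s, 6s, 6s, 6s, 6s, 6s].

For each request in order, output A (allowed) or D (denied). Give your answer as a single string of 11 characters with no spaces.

Answer: AAAADDAAAAD

Derivation:
Tracking allowed requests in the window:
  req#1 t=0s: ALLOW
  req#2 t=0s: ALLOW
  req#3 t=0s: ALLOW
  req#4 t=0s: ALLOW
  req#5 t=0s: DENY
  req#6 t=0s: DENY
  req#7 t=6s: ALLOW
  req#8 t=6s: ALLOW
  req#9 t=6s: ALLOW
  req#10 t=6s: ALLOW
  req#11 t=6s: DENY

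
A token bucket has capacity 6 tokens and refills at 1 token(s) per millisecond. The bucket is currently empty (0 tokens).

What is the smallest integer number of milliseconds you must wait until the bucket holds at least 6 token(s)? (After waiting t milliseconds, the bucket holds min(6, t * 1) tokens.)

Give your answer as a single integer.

Need t * 1 >= 6, so t >= 6/1.
Smallest integer t = ceil(6/1) = 6.

Answer: 6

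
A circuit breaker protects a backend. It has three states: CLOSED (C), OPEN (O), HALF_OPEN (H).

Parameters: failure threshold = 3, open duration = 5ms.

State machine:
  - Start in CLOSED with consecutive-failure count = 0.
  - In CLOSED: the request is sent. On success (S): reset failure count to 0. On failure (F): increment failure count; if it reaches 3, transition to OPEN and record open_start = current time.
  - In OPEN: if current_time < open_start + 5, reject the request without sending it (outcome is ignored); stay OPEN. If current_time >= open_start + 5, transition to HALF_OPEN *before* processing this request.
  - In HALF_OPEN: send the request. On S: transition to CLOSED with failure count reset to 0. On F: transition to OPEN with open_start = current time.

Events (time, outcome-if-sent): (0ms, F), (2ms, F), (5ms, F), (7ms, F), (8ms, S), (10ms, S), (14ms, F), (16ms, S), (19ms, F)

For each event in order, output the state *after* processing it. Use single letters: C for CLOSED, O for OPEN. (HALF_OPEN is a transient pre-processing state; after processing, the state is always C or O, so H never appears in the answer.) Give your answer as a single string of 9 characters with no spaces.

State after each event:
  event#1 t=0ms outcome=F: state=CLOSED
  event#2 t=2ms outcome=F: state=CLOSED
  event#3 t=5ms outcome=F: state=OPEN
  event#4 t=7ms outcome=F: state=OPEN
  event#5 t=8ms outcome=S: state=OPEN
  event#6 t=10ms outcome=S: state=CLOSED
  event#7 t=14ms outcome=F: state=CLOSED
  event#8 t=16ms outcome=S: state=CLOSED
  event#9 t=19ms outcome=F: state=CLOSED

Answer: CCOOOCCCC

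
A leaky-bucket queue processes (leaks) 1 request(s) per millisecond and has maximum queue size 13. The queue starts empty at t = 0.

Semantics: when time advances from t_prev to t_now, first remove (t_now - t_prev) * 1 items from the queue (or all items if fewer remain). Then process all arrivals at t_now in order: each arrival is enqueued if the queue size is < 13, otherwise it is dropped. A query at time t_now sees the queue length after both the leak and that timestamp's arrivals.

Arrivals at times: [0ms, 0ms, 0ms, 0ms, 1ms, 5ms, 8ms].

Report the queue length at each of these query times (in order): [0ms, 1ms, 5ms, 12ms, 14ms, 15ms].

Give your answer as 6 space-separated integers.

Answer: 4 4 1 0 0 0

Derivation:
Queue lengths at query times:
  query t=0ms: backlog = 4
  query t=1ms: backlog = 4
  query t=5ms: backlog = 1
  query t=12ms: backlog = 0
  query t=14ms: backlog = 0
  query t=15ms: backlog = 0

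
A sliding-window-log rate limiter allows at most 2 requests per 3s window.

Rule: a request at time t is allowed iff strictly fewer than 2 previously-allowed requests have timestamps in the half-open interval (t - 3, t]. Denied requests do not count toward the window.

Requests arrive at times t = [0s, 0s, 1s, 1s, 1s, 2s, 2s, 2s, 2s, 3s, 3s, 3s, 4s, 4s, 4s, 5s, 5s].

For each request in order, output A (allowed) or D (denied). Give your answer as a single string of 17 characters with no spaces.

Tracking allowed requests in the window:
  req#1 t=0s: ALLOW
  req#2 t=0s: ALLOW
  req#3 t=1s: DENY
  req#4 t=1s: DENY
  req#5 t=1s: DENY
  req#6 t=2s: DENY
  req#7 t=2s: DENY
  req#8 t=2s: DENY
  req#9 t=2s: DENY
  req#10 t=3s: ALLOW
  req#11 t=3s: ALLOW
  req#12 t=3s: DENY
  req#13 t=4s: DENY
  req#14 t=4s: DENY
  req#15 t=4s: DENY
  req#16 t=5s: DENY
  req#17 t=5s: DENY

Answer: AADDDDDDDAADDDDDD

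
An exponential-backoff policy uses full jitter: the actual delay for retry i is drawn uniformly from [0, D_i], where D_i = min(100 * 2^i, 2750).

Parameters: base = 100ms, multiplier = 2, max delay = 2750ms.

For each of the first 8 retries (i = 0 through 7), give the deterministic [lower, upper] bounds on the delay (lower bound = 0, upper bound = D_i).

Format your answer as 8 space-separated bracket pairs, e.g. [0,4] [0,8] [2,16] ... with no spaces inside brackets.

Answer: [0,100] [0,200] [0,400] [0,800] [0,1600] [0,2750] [0,2750] [0,2750]

Derivation:
Computing bounds per retry:
  i=0: D_i=min(100*2^0,2750)=100, bounds=[0,100]
  i=1: D_i=min(100*2^1,2750)=200, bounds=[0,200]
  i=2: D_i=min(100*2^2,2750)=400, bounds=[0,400]
  i=3: D_i=min(100*2^3,2750)=800, bounds=[0,800]
  i=4: D_i=min(100*2^4,2750)=1600, bounds=[0,1600]
  i=5: D_i=min(100*2^5,2750)=2750, bounds=[0,2750]
  i=6: D_i=min(100*2^6,2750)=2750, bounds=[0,2750]
  i=7: D_i=min(100*2^7,2750)=2750, bounds=[0,2750]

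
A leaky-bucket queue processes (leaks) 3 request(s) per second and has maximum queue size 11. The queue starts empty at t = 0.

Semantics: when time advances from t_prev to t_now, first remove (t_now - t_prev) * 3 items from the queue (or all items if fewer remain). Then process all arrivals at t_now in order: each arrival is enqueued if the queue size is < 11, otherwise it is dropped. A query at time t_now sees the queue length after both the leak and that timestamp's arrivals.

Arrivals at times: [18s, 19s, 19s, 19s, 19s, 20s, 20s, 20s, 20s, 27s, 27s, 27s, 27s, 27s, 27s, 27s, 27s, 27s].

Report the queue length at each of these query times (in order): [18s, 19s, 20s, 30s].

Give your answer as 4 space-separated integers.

Answer: 1 4 5 0

Derivation:
Queue lengths at query times:
  query t=18s: backlog = 1
  query t=19s: backlog = 4
  query t=20s: backlog = 5
  query t=30s: backlog = 0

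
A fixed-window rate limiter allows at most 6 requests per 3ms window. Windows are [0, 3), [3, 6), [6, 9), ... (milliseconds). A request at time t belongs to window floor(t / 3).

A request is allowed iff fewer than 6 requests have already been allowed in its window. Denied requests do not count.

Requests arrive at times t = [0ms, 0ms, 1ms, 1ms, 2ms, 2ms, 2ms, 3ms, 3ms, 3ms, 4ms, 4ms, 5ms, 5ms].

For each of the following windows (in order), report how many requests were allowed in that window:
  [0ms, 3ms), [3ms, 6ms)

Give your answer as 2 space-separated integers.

Processing requests:
  req#1 t=0ms (window 0): ALLOW
  req#2 t=0ms (window 0): ALLOW
  req#3 t=1ms (window 0): ALLOW
  req#4 t=1ms (window 0): ALLOW
  req#5 t=2ms (window 0): ALLOW
  req#6 t=2ms (window 0): ALLOW
  req#7 t=2ms (window 0): DENY
  req#8 t=3ms (window 1): ALLOW
  req#9 t=3ms (window 1): ALLOW
  req#10 t=3ms (window 1): ALLOW
  req#11 t=4ms (window 1): ALLOW
  req#12 t=4ms (window 1): ALLOW
  req#13 t=5ms (window 1): ALLOW
  req#14 t=5ms (window 1): DENY

Allowed counts by window: 6 6

Answer: 6 6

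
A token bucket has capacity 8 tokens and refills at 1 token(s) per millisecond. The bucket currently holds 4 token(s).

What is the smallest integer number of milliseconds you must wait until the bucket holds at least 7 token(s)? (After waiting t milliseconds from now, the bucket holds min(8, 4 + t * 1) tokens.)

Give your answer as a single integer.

Need 4 + t * 1 >= 7, so t >= 3/1.
Smallest integer t = ceil(3/1) = 3.

Answer: 3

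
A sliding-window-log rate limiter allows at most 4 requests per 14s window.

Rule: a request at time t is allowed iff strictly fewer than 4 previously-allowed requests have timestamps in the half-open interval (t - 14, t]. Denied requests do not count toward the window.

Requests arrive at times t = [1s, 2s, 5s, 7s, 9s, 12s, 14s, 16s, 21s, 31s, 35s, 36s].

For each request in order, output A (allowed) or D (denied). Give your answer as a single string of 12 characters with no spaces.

Answer: AAAADDDAAAAA

Derivation:
Tracking allowed requests in the window:
  req#1 t=1s: ALLOW
  req#2 t=2s: ALLOW
  req#3 t=5s: ALLOW
  req#4 t=7s: ALLOW
  req#5 t=9s: DENY
  req#6 t=12s: DENY
  req#7 t=14s: DENY
  req#8 t=16s: ALLOW
  req#9 t=21s: ALLOW
  req#10 t=31s: ALLOW
  req#11 t=35s: ALLOW
  req#12 t=36s: ALLOW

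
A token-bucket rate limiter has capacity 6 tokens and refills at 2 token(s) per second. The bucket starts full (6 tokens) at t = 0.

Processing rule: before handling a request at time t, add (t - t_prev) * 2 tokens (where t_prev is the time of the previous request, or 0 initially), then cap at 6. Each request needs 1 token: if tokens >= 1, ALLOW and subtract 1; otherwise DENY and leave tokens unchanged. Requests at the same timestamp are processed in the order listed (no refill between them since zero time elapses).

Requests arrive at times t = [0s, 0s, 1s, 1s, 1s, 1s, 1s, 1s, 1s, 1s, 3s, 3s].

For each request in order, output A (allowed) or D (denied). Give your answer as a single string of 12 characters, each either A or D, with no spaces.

Simulating step by step:
  req#1 t=0s: ALLOW
  req#2 t=0s: ALLOW
  req#3 t=1s: ALLOW
  req#4 t=1s: ALLOW
  req#5 t=1s: ALLOW
  req#6 t=1s: ALLOW
  req#7 t=1s: ALLOW
  req#8 t=1s: ALLOW
  req#9 t=1s: DENY
  req#10 t=1s: DENY
  req#11 t=3s: ALLOW
  req#12 t=3s: ALLOW

Answer: AAAAAAAADDAA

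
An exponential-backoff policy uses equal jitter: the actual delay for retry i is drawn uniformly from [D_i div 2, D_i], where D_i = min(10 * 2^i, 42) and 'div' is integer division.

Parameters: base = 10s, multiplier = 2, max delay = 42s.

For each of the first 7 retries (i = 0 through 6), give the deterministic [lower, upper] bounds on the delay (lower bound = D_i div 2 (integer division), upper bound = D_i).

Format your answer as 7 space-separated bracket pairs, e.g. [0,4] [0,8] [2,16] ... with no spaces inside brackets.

Computing bounds per retry:
  i=0: D_i=min(10*2^0,42)=10, bounds=[5,10]
  i=1: D_i=min(10*2^1,42)=20, bounds=[10,20]
  i=2: D_i=min(10*2^2,42)=40, bounds=[20,40]
  i=3: D_i=min(10*2^3,42)=42, bounds=[21,42]
  i=4: D_i=min(10*2^4,42)=42, bounds=[21,42]
  i=5: D_i=min(10*2^5,42)=42, bounds=[21,42]
  i=6: D_i=min(10*2^6,42)=42, bounds=[21,42]

Answer: [5,10] [10,20] [20,40] [21,42] [21,42] [21,42] [21,42]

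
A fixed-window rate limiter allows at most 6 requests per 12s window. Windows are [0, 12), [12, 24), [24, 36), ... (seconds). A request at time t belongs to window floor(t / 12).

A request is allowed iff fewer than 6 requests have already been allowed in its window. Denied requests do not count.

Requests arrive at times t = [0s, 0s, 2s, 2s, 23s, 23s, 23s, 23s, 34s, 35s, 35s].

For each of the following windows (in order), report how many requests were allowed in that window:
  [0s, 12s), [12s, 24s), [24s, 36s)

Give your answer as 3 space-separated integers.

Answer: 4 4 3

Derivation:
Processing requests:
  req#1 t=0s (window 0): ALLOW
  req#2 t=0s (window 0): ALLOW
  req#3 t=2s (window 0): ALLOW
  req#4 t=2s (window 0): ALLOW
  req#5 t=23s (window 1): ALLOW
  req#6 t=23s (window 1): ALLOW
  req#7 t=23s (window 1): ALLOW
  req#8 t=23s (window 1): ALLOW
  req#9 t=34s (window 2): ALLOW
  req#10 t=35s (window 2): ALLOW
  req#11 t=35s (window 2): ALLOW

Allowed counts by window: 4 4 3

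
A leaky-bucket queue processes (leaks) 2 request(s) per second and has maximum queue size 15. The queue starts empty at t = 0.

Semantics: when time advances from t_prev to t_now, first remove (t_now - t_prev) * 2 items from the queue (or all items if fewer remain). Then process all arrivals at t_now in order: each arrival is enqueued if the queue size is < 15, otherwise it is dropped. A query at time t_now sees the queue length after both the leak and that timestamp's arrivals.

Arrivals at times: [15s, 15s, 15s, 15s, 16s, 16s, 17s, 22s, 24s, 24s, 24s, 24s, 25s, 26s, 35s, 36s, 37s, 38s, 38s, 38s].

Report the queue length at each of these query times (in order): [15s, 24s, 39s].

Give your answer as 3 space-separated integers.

Answer: 4 4 1

Derivation:
Queue lengths at query times:
  query t=15s: backlog = 4
  query t=24s: backlog = 4
  query t=39s: backlog = 1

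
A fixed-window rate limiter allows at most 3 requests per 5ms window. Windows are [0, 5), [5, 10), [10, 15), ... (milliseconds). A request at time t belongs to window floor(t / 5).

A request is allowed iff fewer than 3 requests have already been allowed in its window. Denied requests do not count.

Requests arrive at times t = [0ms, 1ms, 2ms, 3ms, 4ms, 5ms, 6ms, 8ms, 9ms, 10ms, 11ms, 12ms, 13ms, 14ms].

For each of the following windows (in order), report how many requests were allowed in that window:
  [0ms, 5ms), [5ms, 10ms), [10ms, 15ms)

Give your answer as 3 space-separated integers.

Processing requests:
  req#1 t=0ms (window 0): ALLOW
  req#2 t=1ms (window 0): ALLOW
  req#3 t=2ms (window 0): ALLOW
  req#4 t=3ms (window 0): DENY
  req#5 t=4ms (window 0): DENY
  req#6 t=5ms (window 1): ALLOW
  req#7 t=6ms (window 1): ALLOW
  req#8 t=8ms (window 1): ALLOW
  req#9 t=9ms (window 1): DENY
  req#10 t=10ms (window 2): ALLOW
  req#11 t=11ms (window 2): ALLOW
  req#12 t=12ms (window 2): ALLOW
  req#13 t=13ms (window 2): DENY
  req#14 t=14ms (window 2): DENY

Allowed counts by window: 3 3 3

Answer: 3 3 3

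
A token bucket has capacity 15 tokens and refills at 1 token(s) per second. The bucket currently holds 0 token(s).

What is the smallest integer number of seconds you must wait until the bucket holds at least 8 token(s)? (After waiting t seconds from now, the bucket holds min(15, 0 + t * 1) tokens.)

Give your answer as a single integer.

Answer: 8

Derivation:
Need 0 + t * 1 >= 8, so t >= 8/1.
Smallest integer t = ceil(8/1) = 8.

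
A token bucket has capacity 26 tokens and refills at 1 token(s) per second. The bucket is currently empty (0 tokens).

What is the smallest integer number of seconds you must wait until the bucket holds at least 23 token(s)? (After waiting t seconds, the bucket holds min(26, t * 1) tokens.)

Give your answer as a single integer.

Need t * 1 >= 23, so t >= 23/1.
Smallest integer t = ceil(23/1) = 23.

Answer: 23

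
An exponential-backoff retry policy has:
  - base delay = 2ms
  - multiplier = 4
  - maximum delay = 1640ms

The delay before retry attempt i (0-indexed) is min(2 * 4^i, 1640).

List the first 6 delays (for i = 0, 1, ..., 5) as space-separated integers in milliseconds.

Answer: 2 8 32 128 512 1640

Derivation:
Computing each delay:
  i=0: min(2*4^0, 1640) = 2
  i=1: min(2*4^1, 1640) = 8
  i=2: min(2*4^2, 1640) = 32
  i=3: min(2*4^3, 1640) = 128
  i=4: min(2*4^4, 1640) = 512
  i=5: min(2*4^5, 1640) = 1640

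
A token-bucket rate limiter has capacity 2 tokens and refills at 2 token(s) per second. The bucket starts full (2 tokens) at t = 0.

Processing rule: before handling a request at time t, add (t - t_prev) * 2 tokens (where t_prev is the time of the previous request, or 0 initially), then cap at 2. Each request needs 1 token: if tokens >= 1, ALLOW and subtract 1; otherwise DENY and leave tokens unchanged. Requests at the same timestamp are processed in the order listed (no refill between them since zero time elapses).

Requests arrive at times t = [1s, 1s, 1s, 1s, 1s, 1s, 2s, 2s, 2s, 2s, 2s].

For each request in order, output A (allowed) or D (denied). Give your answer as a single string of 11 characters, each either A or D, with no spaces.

Answer: AADDDDAADDD

Derivation:
Simulating step by step:
  req#1 t=1s: ALLOW
  req#2 t=1s: ALLOW
  req#3 t=1s: DENY
  req#4 t=1s: DENY
  req#5 t=1s: DENY
  req#6 t=1s: DENY
  req#7 t=2s: ALLOW
  req#8 t=2s: ALLOW
  req#9 t=2s: DENY
  req#10 t=2s: DENY
  req#11 t=2s: DENY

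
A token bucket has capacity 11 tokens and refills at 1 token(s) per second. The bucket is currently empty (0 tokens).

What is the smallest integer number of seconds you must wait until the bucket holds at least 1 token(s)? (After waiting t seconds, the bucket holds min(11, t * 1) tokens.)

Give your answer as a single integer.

Answer: 1

Derivation:
Need t * 1 >= 1, so t >= 1/1.
Smallest integer t = ceil(1/1) = 1.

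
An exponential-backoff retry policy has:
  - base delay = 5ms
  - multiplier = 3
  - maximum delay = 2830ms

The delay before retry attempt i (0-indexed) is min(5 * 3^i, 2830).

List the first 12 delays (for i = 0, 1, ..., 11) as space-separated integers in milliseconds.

Answer: 5 15 45 135 405 1215 2830 2830 2830 2830 2830 2830

Derivation:
Computing each delay:
  i=0: min(5*3^0, 2830) = 5
  i=1: min(5*3^1, 2830) = 15
  i=2: min(5*3^2, 2830) = 45
  i=3: min(5*3^3, 2830) = 135
  i=4: min(5*3^4, 2830) = 405
  i=5: min(5*3^5, 2830) = 1215
  i=6: min(5*3^6, 2830) = 2830
  i=7: min(5*3^7, 2830) = 2830
  i=8: min(5*3^8, 2830) = 2830
  i=9: min(5*3^9, 2830) = 2830
  i=10: min(5*3^10, 2830) = 2830
  i=11: min(5*3^11, 2830) = 2830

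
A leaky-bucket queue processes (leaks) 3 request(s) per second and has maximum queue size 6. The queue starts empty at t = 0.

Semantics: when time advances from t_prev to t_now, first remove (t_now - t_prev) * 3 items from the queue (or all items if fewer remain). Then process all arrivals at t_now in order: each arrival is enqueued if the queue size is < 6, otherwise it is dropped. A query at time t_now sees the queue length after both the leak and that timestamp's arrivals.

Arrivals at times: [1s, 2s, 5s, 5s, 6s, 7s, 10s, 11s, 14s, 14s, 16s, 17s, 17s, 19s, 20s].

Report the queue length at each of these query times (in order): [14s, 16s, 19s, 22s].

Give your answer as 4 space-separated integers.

Answer: 2 1 1 0

Derivation:
Queue lengths at query times:
  query t=14s: backlog = 2
  query t=16s: backlog = 1
  query t=19s: backlog = 1
  query t=22s: backlog = 0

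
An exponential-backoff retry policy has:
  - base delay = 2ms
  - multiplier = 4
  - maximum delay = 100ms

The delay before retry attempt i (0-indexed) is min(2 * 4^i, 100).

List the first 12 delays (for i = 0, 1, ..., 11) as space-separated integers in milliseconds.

Computing each delay:
  i=0: min(2*4^0, 100) = 2
  i=1: min(2*4^1, 100) = 8
  i=2: min(2*4^2, 100) = 32
  i=3: min(2*4^3, 100) = 100
  i=4: min(2*4^4, 100) = 100
  i=5: min(2*4^5, 100) = 100
  i=6: min(2*4^6, 100) = 100
  i=7: min(2*4^7, 100) = 100
  i=8: min(2*4^8, 100) = 100
  i=9: min(2*4^9, 100) = 100
  i=10: min(2*4^10, 100) = 100
  i=11: min(2*4^11, 100) = 100

Answer: 2 8 32 100 100 100 100 100 100 100 100 100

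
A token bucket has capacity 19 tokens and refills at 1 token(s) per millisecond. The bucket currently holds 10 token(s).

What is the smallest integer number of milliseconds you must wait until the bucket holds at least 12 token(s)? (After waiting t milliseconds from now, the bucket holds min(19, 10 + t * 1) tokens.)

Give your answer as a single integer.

Answer: 2

Derivation:
Need 10 + t * 1 >= 12, so t >= 2/1.
Smallest integer t = ceil(2/1) = 2.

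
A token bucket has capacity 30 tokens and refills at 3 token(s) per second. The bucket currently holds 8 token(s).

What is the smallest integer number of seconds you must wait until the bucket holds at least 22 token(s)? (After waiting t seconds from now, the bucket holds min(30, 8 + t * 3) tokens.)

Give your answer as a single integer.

Answer: 5

Derivation:
Need 8 + t * 3 >= 22, so t >= 14/3.
Smallest integer t = ceil(14/3) = 5.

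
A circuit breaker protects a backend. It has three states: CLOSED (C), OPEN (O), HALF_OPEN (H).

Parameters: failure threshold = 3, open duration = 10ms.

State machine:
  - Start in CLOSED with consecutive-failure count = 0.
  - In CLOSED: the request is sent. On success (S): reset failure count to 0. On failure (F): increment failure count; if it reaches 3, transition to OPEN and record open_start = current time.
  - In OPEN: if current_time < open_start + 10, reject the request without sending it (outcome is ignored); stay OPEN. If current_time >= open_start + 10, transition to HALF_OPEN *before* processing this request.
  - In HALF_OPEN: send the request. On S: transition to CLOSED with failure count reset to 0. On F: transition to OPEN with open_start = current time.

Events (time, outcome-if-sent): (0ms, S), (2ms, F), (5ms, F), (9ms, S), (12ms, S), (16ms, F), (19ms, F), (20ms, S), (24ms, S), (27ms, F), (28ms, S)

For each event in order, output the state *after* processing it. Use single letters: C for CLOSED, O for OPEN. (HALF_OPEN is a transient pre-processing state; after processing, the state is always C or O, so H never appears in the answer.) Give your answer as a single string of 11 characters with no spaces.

State after each event:
  event#1 t=0ms outcome=S: state=CLOSED
  event#2 t=2ms outcome=F: state=CLOSED
  event#3 t=5ms outcome=F: state=CLOSED
  event#4 t=9ms outcome=S: state=CLOSED
  event#5 t=12ms outcome=S: state=CLOSED
  event#6 t=16ms outcome=F: state=CLOSED
  event#7 t=19ms outcome=F: state=CLOSED
  event#8 t=20ms outcome=S: state=CLOSED
  event#9 t=24ms outcome=S: state=CLOSED
  event#10 t=27ms outcome=F: state=CLOSED
  event#11 t=28ms outcome=S: state=CLOSED

Answer: CCCCCCCCCCC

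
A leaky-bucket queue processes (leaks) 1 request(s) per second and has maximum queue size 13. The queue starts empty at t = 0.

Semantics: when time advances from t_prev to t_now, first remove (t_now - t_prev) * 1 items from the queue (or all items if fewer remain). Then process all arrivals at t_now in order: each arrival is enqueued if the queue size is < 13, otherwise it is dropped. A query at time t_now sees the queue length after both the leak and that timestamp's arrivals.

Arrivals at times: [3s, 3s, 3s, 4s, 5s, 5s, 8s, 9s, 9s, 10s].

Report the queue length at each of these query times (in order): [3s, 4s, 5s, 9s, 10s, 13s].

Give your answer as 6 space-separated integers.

Queue lengths at query times:
  query t=3s: backlog = 3
  query t=4s: backlog = 3
  query t=5s: backlog = 4
  query t=9s: backlog = 3
  query t=10s: backlog = 3
  query t=13s: backlog = 0

Answer: 3 3 4 3 3 0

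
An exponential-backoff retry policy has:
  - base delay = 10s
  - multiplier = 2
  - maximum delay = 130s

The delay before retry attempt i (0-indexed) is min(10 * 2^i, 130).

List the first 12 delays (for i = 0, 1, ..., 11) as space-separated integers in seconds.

Computing each delay:
  i=0: min(10*2^0, 130) = 10
  i=1: min(10*2^1, 130) = 20
  i=2: min(10*2^2, 130) = 40
  i=3: min(10*2^3, 130) = 80
  i=4: min(10*2^4, 130) = 130
  i=5: min(10*2^5, 130) = 130
  i=6: min(10*2^6, 130) = 130
  i=7: min(10*2^7, 130) = 130
  i=8: min(10*2^8, 130) = 130
  i=9: min(10*2^9, 130) = 130
  i=10: min(10*2^10, 130) = 130
  i=11: min(10*2^11, 130) = 130

Answer: 10 20 40 80 130 130 130 130 130 130 130 130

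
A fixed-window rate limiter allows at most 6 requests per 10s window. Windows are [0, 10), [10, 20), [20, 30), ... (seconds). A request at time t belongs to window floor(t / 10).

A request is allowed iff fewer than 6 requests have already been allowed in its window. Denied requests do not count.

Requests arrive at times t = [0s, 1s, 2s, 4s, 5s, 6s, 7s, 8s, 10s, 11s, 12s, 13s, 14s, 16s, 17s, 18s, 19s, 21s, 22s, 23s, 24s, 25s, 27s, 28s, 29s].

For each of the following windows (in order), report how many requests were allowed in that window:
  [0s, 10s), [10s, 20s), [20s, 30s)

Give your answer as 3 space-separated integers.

Answer: 6 6 6

Derivation:
Processing requests:
  req#1 t=0s (window 0): ALLOW
  req#2 t=1s (window 0): ALLOW
  req#3 t=2s (window 0): ALLOW
  req#4 t=4s (window 0): ALLOW
  req#5 t=5s (window 0): ALLOW
  req#6 t=6s (window 0): ALLOW
  req#7 t=7s (window 0): DENY
  req#8 t=8s (window 0): DENY
  req#9 t=10s (window 1): ALLOW
  req#10 t=11s (window 1): ALLOW
  req#11 t=12s (window 1): ALLOW
  req#12 t=13s (window 1): ALLOW
  req#13 t=14s (window 1): ALLOW
  req#14 t=16s (window 1): ALLOW
  req#15 t=17s (window 1): DENY
  req#16 t=18s (window 1): DENY
  req#17 t=19s (window 1): DENY
  req#18 t=21s (window 2): ALLOW
  req#19 t=22s (window 2): ALLOW
  req#20 t=23s (window 2): ALLOW
  req#21 t=24s (window 2): ALLOW
  req#22 t=25s (window 2): ALLOW
  req#23 t=27s (window 2): ALLOW
  req#24 t=28s (window 2): DENY
  req#25 t=29s (window 2): DENY

Allowed counts by window: 6 6 6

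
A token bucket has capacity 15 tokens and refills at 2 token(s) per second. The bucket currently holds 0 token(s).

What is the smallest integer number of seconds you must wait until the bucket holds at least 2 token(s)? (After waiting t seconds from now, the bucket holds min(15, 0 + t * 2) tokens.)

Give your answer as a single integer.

Need 0 + t * 2 >= 2, so t >= 2/2.
Smallest integer t = ceil(2/2) = 1.

Answer: 1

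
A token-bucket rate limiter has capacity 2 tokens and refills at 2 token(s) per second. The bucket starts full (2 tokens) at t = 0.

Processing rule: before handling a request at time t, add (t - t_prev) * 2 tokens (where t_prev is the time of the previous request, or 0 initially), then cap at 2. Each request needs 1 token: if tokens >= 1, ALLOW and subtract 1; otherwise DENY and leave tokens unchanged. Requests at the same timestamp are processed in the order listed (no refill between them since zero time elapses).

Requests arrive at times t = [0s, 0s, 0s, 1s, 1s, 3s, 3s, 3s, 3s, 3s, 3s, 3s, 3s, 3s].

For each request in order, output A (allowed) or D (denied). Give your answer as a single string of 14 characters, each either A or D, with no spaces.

Simulating step by step:
  req#1 t=0s: ALLOW
  req#2 t=0s: ALLOW
  req#3 t=0s: DENY
  req#4 t=1s: ALLOW
  req#5 t=1s: ALLOW
  req#6 t=3s: ALLOW
  req#7 t=3s: ALLOW
  req#8 t=3s: DENY
  req#9 t=3s: DENY
  req#10 t=3s: DENY
  req#11 t=3s: DENY
  req#12 t=3s: DENY
  req#13 t=3s: DENY
  req#14 t=3s: DENY

Answer: AADAAAADDDDDDD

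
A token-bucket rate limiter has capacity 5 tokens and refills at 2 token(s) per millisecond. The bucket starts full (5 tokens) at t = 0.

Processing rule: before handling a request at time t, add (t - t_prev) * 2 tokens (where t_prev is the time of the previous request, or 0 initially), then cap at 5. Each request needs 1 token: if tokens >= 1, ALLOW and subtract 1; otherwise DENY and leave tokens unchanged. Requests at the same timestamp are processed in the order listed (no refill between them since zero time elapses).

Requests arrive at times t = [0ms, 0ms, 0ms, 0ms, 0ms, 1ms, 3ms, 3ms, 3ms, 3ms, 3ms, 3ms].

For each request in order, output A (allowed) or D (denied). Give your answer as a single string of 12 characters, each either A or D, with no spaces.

Simulating step by step:
  req#1 t=0ms: ALLOW
  req#2 t=0ms: ALLOW
  req#3 t=0ms: ALLOW
  req#4 t=0ms: ALLOW
  req#5 t=0ms: ALLOW
  req#6 t=1ms: ALLOW
  req#7 t=3ms: ALLOW
  req#8 t=3ms: ALLOW
  req#9 t=3ms: ALLOW
  req#10 t=3ms: ALLOW
  req#11 t=3ms: ALLOW
  req#12 t=3ms: DENY

Answer: AAAAAAAAAAAD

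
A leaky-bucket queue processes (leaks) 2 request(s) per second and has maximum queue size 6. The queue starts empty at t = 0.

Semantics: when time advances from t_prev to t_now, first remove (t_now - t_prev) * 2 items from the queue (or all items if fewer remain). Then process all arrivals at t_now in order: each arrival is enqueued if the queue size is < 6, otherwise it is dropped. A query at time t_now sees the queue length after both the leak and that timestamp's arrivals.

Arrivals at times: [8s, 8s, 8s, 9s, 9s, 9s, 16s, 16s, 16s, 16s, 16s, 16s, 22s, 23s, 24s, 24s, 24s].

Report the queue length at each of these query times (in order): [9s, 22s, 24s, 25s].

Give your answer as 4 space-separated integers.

Answer: 4 1 3 1

Derivation:
Queue lengths at query times:
  query t=9s: backlog = 4
  query t=22s: backlog = 1
  query t=24s: backlog = 3
  query t=25s: backlog = 1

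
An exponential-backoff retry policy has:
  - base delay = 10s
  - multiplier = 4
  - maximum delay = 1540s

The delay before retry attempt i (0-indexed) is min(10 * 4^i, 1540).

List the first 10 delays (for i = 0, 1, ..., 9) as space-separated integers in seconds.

Computing each delay:
  i=0: min(10*4^0, 1540) = 10
  i=1: min(10*4^1, 1540) = 40
  i=2: min(10*4^2, 1540) = 160
  i=3: min(10*4^3, 1540) = 640
  i=4: min(10*4^4, 1540) = 1540
  i=5: min(10*4^5, 1540) = 1540
  i=6: min(10*4^6, 1540) = 1540
  i=7: min(10*4^7, 1540) = 1540
  i=8: min(10*4^8, 1540) = 1540
  i=9: min(10*4^9, 1540) = 1540

Answer: 10 40 160 640 1540 1540 1540 1540 1540 1540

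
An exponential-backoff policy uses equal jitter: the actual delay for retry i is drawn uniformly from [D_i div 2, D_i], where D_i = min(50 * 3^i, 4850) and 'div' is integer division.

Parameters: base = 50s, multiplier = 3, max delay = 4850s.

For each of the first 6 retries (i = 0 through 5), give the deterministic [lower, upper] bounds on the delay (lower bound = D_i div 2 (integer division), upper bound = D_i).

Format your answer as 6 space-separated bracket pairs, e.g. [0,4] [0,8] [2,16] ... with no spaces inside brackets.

Answer: [25,50] [75,150] [225,450] [675,1350] [2025,4050] [2425,4850]

Derivation:
Computing bounds per retry:
  i=0: D_i=min(50*3^0,4850)=50, bounds=[25,50]
  i=1: D_i=min(50*3^1,4850)=150, bounds=[75,150]
  i=2: D_i=min(50*3^2,4850)=450, bounds=[225,450]
  i=3: D_i=min(50*3^3,4850)=1350, bounds=[675,1350]
  i=4: D_i=min(50*3^4,4850)=4050, bounds=[2025,4050]
  i=5: D_i=min(50*3^5,4850)=4850, bounds=[2425,4850]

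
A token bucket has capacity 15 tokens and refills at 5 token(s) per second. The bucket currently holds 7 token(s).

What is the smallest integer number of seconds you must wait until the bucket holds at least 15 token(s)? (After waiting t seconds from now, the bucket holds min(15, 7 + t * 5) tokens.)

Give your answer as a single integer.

Need 7 + t * 5 >= 15, so t >= 8/5.
Smallest integer t = ceil(8/5) = 2.

Answer: 2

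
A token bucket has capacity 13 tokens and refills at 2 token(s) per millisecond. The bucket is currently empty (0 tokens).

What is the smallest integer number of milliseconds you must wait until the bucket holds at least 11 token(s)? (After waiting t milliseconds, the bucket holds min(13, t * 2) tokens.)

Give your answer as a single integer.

Answer: 6

Derivation:
Need t * 2 >= 11, so t >= 11/2.
Smallest integer t = ceil(11/2) = 6.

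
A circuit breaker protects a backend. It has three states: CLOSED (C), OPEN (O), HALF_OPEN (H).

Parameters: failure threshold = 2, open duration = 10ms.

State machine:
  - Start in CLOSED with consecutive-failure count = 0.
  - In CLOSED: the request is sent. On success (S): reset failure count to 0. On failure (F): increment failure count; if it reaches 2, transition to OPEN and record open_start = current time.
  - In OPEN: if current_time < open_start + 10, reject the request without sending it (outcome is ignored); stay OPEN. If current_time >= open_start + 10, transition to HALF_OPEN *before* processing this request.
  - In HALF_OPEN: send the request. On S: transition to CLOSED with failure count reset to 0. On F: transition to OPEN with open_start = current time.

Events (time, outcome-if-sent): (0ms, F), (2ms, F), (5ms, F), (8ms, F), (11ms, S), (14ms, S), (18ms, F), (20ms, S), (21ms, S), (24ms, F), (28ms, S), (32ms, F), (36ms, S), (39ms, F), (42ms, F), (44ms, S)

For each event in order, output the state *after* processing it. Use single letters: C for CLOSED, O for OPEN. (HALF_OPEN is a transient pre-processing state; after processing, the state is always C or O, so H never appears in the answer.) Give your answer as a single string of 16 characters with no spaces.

State after each event:
  event#1 t=0ms outcome=F: state=CLOSED
  event#2 t=2ms outcome=F: state=OPEN
  event#3 t=5ms outcome=F: state=OPEN
  event#4 t=8ms outcome=F: state=OPEN
  event#5 t=11ms outcome=S: state=OPEN
  event#6 t=14ms outcome=S: state=CLOSED
  event#7 t=18ms outcome=F: state=CLOSED
  event#8 t=20ms outcome=S: state=CLOSED
  event#9 t=21ms outcome=S: state=CLOSED
  event#10 t=24ms outcome=F: state=CLOSED
  event#11 t=28ms outcome=S: state=CLOSED
  event#12 t=32ms outcome=F: state=CLOSED
  event#13 t=36ms outcome=S: state=CLOSED
  event#14 t=39ms outcome=F: state=CLOSED
  event#15 t=42ms outcome=F: state=OPEN
  event#16 t=44ms outcome=S: state=OPEN

Answer: COOOOCCCCCCCCCOO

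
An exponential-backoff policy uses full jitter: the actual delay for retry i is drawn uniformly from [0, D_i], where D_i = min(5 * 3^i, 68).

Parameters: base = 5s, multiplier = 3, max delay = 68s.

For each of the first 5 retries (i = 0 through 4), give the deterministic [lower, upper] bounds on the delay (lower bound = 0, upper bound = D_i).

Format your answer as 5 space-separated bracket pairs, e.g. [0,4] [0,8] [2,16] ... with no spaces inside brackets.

Computing bounds per retry:
  i=0: D_i=min(5*3^0,68)=5, bounds=[0,5]
  i=1: D_i=min(5*3^1,68)=15, bounds=[0,15]
  i=2: D_i=min(5*3^2,68)=45, bounds=[0,45]
  i=3: D_i=min(5*3^3,68)=68, bounds=[0,68]
  i=4: D_i=min(5*3^4,68)=68, bounds=[0,68]

Answer: [0,5] [0,15] [0,45] [0,68] [0,68]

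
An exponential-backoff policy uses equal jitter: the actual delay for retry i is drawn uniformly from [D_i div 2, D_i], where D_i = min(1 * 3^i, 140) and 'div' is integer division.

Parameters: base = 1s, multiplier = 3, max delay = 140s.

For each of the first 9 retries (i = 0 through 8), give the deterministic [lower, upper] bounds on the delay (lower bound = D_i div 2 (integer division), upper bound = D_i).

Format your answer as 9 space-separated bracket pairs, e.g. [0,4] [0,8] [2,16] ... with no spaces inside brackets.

Answer: [0,1] [1,3] [4,9] [13,27] [40,81] [70,140] [70,140] [70,140] [70,140]

Derivation:
Computing bounds per retry:
  i=0: D_i=min(1*3^0,140)=1, bounds=[0,1]
  i=1: D_i=min(1*3^1,140)=3, bounds=[1,3]
  i=2: D_i=min(1*3^2,140)=9, bounds=[4,9]
  i=3: D_i=min(1*3^3,140)=27, bounds=[13,27]
  i=4: D_i=min(1*3^4,140)=81, bounds=[40,81]
  i=5: D_i=min(1*3^5,140)=140, bounds=[70,140]
  i=6: D_i=min(1*3^6,140)=140, bounds=[70,140]
  i=7: D_i=min(1*3^7,140)=140, bounds=[70,140]
  i=8: D_i=min(1*3^8,140)=140, bounds=[70,140]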